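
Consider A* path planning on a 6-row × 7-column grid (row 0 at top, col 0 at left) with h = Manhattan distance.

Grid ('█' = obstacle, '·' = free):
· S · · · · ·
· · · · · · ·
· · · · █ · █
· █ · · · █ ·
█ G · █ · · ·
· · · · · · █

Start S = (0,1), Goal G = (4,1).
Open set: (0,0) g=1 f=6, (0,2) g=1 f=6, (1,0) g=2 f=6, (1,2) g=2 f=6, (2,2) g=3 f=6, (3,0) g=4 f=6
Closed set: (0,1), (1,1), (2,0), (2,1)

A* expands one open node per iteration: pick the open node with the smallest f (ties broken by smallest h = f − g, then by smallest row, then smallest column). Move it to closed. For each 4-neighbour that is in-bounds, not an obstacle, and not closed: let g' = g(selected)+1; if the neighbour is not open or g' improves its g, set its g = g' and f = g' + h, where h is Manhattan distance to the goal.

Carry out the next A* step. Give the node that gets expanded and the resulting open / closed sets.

expanded=(3,0); open=[(0,0) g=1 f=6, (0,2) g=1 f=6, (1,0) g=2 f=6, (1,2) g=2 f=6, (2,2) g=3 f=6]; closed=[(0,1), (1,1), (2,0), (2,1), (3,0)]

step 1: expand (3,0) (f=6, h=2) → closed; open now [(0,0) g=1 f=6, (0,2) g=1 f=6, (1,0) g=2 f=6, (1,2) g=2 f=6, (2,2) g=3 f=6]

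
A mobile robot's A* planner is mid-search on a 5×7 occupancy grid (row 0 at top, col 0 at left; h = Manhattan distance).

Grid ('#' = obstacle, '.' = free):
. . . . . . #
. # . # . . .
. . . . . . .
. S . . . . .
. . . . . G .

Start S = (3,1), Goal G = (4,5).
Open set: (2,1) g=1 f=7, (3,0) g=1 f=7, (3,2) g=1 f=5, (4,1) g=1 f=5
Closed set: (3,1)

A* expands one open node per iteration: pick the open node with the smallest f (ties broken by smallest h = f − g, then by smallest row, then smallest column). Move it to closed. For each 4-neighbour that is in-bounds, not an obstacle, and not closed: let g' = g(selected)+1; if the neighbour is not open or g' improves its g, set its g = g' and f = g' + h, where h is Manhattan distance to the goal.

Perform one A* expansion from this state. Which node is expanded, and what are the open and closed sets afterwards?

expanded=(3,2); open=[(2,1) g=1 f=7, (2,2) g=2 f=7, (3,0) g=1 f=7, (3,3) g=2 f=5, (4,1) g=1 f=5, (4,2) g=2 f=5]; closed=[(3,1), (3,2)]

step 1: expand (3,2) (f=5, h=4) → closed; open now [(2,1) g=1 f=7, (2,2) g=2 f=7, (3,0) g=1 f=7, (3,3) g=2 f=5, (4,1) g=1 f=5, (4,2) g=2 f=5]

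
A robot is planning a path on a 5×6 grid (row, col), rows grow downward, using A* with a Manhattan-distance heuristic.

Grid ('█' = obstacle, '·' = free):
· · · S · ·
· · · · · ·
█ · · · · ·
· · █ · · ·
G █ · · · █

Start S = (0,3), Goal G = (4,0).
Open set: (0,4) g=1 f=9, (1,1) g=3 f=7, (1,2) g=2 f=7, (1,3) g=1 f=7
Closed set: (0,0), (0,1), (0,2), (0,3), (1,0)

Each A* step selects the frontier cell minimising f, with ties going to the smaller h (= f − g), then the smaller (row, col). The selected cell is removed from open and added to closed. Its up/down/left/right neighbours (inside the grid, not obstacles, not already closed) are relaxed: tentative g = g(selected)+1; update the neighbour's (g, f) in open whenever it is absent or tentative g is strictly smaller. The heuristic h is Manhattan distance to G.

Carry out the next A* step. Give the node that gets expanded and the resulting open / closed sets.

expanded=(1,1); open=[(0,4) g=1 f=9, (1,2) g=2 f=7, (1,3) g=1 f=7, (2,1) g=4 f=7]; closed=[(0,0), (0,1), (0,2), (0,3), (1,0), (1,1)]

step 1: expand (1,1) (f=7, h=4) → closed; open now [(0,4) g=1 f=9, (1,2) g=2 f=7, (1,3) g=1 f=7, (2,1) g=4 f=7]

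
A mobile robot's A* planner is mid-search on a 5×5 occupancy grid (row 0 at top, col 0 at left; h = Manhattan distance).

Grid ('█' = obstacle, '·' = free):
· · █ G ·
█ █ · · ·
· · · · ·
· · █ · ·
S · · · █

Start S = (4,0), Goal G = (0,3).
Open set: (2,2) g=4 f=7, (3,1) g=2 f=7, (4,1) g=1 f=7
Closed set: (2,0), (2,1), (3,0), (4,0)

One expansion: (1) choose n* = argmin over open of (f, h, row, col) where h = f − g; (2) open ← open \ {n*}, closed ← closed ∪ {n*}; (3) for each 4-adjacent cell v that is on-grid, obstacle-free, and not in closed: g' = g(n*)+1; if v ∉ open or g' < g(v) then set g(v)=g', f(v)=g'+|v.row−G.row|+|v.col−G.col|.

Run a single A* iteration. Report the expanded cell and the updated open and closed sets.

expanded=(2,2); open=[(1,2) g=5 f=7, (2,3) g=5 f=7, (3,1) g=2 f=7, (4,1) g=1 f=7]; closed=[(2,0), (2,1), (2,2), (3,0), (4,0)]

step 1: expand (2,2) (f=7, h=3) → closed; open now [(1,2) g=5 f=7, (2,3) g=5 f=7, (3,1) g=2 f=7, (4,1) g=1 f=7]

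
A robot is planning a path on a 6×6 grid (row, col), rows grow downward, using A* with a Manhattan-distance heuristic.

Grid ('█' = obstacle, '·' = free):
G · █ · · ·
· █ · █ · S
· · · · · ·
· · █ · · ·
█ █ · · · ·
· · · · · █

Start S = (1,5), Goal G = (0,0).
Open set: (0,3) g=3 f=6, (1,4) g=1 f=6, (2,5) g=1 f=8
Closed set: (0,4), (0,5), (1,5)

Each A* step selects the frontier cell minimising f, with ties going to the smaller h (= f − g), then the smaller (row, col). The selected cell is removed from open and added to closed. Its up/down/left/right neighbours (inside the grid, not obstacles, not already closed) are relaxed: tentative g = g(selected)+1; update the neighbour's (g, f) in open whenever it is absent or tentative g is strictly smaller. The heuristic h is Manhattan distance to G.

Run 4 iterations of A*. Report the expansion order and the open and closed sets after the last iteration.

order=[(0,3) → (1,4) → (2,4) → (2,3)]; open=[(2,2) g=4 f=8, (2,5) g=1 f=8, (3,3) g=4 f=10, (3,4) g=3 f=10]; closed=[(0,3), (0,4), (0,5), (1,4), (1,5), (2,3), (2,4)]

step 1: expand (0,3) (f=6, h=3) → closed; open now [(1,4) g=1 f=6, (2,5) g=1 f=8]
step 2: expand (1,4) (f=6, h=5) → closed; open now [(2,4) g=2 f=8, (2,5) g=1 f=8]
step 3: expand (2,4) (f=8, h=6) → closed; open now [(2,3) g=3 f=8, (2,5) g=1 f=8, (3,4) g=3 f=10]
step 4: expand (2,3) (f=8, h=5) → closed; open now [(2,2) g=4 f=8, (2,5) g=1 f=8, (3,3) g=4 f=10, (3,4) g=3 f=10]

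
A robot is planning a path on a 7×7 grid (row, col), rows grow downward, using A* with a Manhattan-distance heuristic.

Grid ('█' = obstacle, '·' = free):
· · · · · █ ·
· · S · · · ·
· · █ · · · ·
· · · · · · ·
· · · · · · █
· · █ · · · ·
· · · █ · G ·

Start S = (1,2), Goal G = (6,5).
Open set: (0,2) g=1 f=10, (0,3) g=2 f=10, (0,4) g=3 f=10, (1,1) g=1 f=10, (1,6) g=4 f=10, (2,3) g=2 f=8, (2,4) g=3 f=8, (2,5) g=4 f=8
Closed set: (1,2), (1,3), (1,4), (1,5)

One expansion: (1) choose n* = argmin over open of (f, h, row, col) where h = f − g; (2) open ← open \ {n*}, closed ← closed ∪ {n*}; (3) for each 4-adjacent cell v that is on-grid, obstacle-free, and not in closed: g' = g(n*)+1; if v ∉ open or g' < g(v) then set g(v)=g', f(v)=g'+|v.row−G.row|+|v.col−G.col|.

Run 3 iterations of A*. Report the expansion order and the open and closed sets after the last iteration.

order=[(2,5) → (3,5) → (4,5)]; open=[(0,2) g=1 f=10, (0,3) g=2 f=10, (0,4) g=3 f=10, (1,1) g=1 f=10, (1,6) g=4 f=10, (2,3) g=2 f=8, (2,4) g=3 f=8, (2,6) g=5 f=10, (3,4) g=6 f=10, (3,6) g=6 f=10, (4,4) g=7 f=10, (5,5) g=7 f=8]; closed=[(1,2), (1,3), (1,4), (1,5), (2,5), (3,5), (4,5)]

step 1: expand (2,5) (f=8, h=4) → closed; open now [(0,2) g=1 f=10, (0,3) g=2 f=10, (0,4) g=3 f=10, (1,1) g=1 f=10, (1,6) g=4 f=10, (2,3) g=2 f=8, (2,4) g=3 f=8, (2,6) g=5 f=10, (3,5) g=5 f=8]
step 2: expand (3,5) (f=8, h=3) → closed; open now [(0,2) g=1 f=10, (0,3) g=2 f=10, (0,4) g=3 f=10, (1,1) g=1 f=10, (1,6) g=4 f=10, (2,3) g=2 f=8, (2,4) g=3 f=8, (2,6) g=5 f=10, (3,4) g=6 f=10, (3,6) g=6 f=10, (4,5) g=6 f=8]
step 3: expand (4,5) (f=8, h=2) → closed; open now [(0,2) g=1 f=10, (0,3) g=2 f=10, (0,4) g=3 f=10, (1,1) g=1 f=10, (1,6) g=4 f=10, (2,3) g=2 f=8, (2,4) g=3 f=8, (2,6) g=5 f=10, (3,4) g=6 f=10, (3,6) g=6 f=10, (4,4) g=7 f=10, (5,5) g=7 f=8]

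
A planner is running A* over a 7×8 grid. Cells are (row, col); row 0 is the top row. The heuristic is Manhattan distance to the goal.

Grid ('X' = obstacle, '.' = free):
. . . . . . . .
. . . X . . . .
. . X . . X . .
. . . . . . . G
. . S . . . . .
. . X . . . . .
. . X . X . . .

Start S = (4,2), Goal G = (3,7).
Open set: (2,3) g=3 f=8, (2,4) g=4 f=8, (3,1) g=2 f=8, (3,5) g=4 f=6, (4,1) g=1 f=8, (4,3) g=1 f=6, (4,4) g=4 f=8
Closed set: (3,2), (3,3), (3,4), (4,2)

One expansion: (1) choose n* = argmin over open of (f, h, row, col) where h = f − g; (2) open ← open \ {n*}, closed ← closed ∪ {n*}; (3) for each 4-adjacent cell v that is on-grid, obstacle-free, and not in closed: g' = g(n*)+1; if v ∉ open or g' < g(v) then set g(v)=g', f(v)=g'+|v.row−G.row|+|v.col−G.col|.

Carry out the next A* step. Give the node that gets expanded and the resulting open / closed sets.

expanded=(3,5); open=[(2,3) g=3 f=8, (2,4) g=4 f=8, (3,1) g=2 f=8, (3,6) g=5 f=6, (4,1) g=1 f=8, (4,3) g=1 f=6, (4,4) g=4 f=8, (4,5) g=5 f=8]; closed=[(3,2), (3,3), (3,4), (3,5), (4,2)]

step 1: expand (3,5) (f=6, h=2) → closed; open now [(2,3) g=3 f=8, (2,4) g=4 f=8, (3,1) g=2 f=8, (3,6) g=5 f=6, (4,1) g=1 f=8, (4,3) g=1 f=6, (4,4) g=4 f=8, (4,5) g=5 f=8]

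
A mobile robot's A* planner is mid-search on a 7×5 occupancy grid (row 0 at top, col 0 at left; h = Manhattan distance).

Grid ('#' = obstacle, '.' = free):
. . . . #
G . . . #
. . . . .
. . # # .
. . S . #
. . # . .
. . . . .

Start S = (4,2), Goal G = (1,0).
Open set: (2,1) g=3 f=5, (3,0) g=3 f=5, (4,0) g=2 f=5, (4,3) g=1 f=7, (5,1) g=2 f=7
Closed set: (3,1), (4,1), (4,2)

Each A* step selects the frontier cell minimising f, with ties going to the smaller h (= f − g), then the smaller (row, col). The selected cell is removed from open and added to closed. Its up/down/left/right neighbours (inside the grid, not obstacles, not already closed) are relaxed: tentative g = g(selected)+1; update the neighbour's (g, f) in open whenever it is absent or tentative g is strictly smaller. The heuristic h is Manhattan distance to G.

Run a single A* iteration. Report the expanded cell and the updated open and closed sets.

expanded=(2,1); open=[(1,1) g=4 f=5, (2,0) g=4 f=5, (2,2) g=4 f=7, (3,0) g=3 f=5, (4,0) g=2 f=5, (4,3) g=1 f=7, (5,1) g=2 f=7]; closed=[(2,1), (3,1), (4,1), (4,2)]

step 1: expand (2,1) (f=5, h=2) → closed; open now [(1,1) g=4 f=5, (2,0) g=4 f=5, (2,2) g=4 f=7, (3,0) g=3 f=5, (4,0) g=2 f=5, (4,3) g=1 f=7, (5,1) g=2 f=7]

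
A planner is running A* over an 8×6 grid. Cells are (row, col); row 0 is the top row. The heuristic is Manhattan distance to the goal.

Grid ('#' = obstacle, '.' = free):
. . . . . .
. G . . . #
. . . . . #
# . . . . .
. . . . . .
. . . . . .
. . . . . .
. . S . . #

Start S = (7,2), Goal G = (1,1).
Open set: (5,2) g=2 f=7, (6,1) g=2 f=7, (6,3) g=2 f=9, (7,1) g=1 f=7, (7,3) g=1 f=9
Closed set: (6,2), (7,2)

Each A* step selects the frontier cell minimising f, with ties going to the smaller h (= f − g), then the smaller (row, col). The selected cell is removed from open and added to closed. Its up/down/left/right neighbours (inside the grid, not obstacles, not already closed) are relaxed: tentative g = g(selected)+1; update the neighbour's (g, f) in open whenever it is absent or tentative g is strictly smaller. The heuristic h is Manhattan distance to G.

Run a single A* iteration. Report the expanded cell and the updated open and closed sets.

expanded=(5,2); open=[(4,2) g=3 f=7, (5,1) g=3 f=7, (5,3) g=3 f=9, (6,1) g=2 f=7, (6,3) g=2 f=9, (7,1) g=1 f=7, (7,3) g=1 f=9]; closed=[(5,2), (6,2), (7,2)]

step 1: expand (5,2) (f=7, h=5) → closed; open now [(4,2) g=3 f=7, (5,1) g=3 f=7, (5,3) g=3 f=9, (6,1) g=2 f=7, (6,3) g=2 f=9, (7,1) g=1 f=7, (7,3) g=1 f=9]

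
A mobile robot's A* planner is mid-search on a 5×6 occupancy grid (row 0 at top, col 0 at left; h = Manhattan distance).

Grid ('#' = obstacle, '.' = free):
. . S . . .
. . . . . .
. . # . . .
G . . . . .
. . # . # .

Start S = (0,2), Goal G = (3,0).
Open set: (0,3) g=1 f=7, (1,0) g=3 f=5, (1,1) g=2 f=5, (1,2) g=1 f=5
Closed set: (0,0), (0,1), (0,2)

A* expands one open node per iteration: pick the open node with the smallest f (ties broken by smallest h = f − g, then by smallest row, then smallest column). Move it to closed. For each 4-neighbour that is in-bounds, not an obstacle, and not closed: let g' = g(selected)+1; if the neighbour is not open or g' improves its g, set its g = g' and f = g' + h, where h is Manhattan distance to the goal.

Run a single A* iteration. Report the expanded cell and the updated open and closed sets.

expanded=(1,0); open=[(0,3) g=1 f=7, (1,1) g=2 f=5, (1,2) g=1 f=5, (2,0) g=4 f=5]; closed=[(0,0), (0,1), (0,2), (1,0)]

step 1: expand (1,0) (f=5, h=2) → closed; open now [(0,3) g=1 f=7, (1,1) g=2 f=5, (1,2) g=1 f=5, (2,0) g=4 f=5]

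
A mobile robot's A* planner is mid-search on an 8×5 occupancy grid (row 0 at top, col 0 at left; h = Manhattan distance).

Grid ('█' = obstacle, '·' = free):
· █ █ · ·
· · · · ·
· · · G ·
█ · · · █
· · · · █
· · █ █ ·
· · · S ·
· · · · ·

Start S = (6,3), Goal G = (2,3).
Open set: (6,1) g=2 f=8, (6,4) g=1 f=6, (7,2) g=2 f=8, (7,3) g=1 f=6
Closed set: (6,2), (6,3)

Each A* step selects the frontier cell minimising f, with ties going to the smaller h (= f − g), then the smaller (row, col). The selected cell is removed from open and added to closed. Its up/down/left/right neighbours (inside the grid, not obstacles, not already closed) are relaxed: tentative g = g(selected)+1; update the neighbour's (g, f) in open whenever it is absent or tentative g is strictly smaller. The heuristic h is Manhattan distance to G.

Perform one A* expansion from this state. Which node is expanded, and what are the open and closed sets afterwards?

step 1: expand (6,4) (f=6, h=5) → closed; open now [(5,4) g=2 f=6, (6,1) g=2 f=8, (7,2) g=2 f=8, (7,3) g=1 f=6, (7,4) g=2 f=8]

expanded=(6,4); open=[(5,4) g=2 f=6, (6,1) g=2 f=8, (7,2) g=2 f=8, (7,3) g=1 f=6, (7,4) g=2 f=8]; closed=[(6,2), (6,3), (6,4)]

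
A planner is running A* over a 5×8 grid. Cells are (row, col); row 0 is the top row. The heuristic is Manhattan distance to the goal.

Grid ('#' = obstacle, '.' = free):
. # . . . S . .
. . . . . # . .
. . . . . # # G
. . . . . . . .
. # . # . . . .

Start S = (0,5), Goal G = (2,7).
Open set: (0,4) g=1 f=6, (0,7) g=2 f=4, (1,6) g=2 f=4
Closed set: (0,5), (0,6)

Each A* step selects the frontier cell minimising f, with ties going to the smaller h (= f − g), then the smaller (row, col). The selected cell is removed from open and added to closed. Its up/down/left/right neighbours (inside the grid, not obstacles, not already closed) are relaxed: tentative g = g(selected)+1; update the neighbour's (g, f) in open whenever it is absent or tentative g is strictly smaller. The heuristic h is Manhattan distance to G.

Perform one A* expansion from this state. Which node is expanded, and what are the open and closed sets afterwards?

expanded=(0,7); open=[(0,4) g=1 f=6, (1,6) g=2 f=4, (1,7) g=3 f=4]; closed=[(0,5), (0,6), (0,7)]

step 1: expand (0,7) (f=4, h=2) → closed; open now [(0,4) g=1 f=6, (1,6) g=2 f=4, (1,7) g=3 f=4]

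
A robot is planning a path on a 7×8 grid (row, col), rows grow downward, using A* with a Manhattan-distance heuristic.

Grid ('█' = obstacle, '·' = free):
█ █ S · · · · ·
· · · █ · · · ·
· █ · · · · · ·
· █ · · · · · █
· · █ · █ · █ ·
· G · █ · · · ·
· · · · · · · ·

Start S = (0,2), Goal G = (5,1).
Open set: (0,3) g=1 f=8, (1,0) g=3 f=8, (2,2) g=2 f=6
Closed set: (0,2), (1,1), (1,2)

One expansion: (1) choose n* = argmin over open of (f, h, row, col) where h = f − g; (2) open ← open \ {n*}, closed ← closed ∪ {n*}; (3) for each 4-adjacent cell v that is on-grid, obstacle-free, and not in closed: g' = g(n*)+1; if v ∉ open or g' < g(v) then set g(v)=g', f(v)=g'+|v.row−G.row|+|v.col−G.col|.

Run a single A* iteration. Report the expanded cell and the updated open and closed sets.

expanded=(2,2); open=[(0,3) g=1 f=8, (1,0) g=3 f=8, (2,3) g=3 f=8, (3,2) g=3 f=6]; closed=[(0,2), (1,1), (1,2), (2,2)]

step 1: expand (2,2) (f=6, h=4) → closed; open now [(0,3) g=1 f=8, (1,0) g=3 f=8, (2,3) g=3 f=8, (3,2) g=3 f=6]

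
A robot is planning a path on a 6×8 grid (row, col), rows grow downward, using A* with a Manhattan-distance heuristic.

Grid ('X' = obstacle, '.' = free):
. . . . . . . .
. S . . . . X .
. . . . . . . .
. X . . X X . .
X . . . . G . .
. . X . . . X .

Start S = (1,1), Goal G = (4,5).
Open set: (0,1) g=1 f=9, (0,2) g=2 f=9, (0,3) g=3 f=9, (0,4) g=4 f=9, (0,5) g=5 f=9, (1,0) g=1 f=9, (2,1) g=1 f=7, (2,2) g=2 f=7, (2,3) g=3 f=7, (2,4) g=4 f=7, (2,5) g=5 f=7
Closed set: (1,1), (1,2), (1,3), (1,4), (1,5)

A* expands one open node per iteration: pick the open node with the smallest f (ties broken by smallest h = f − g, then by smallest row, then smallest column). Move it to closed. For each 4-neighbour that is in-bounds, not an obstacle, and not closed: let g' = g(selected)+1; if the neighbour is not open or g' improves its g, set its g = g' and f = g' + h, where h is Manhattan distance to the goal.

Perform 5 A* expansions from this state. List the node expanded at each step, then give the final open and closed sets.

order=[(2,5) → (2,4) → (2,3) → (3,3) → (4,3)]; open=[(0,1) g=1 f=9, (0,2) g=2 f=9, (0,3) g=3 f=9, (0,4) g=4 f=9, (0,5) g=5 f=9, (1,0) g=1 f=9, (2,1) g=1 f=7, (2,2) g=2 f=7, (2,6) g=6 f=9, (3,2) g=5 f=9, (4,2) g=6 f=9, (4,4) g=6 f=7, (5,3) g=6 f=9]; closed=[(1,1), (1,2), (1,3), (1,4), (1,5), (2,3), (2,4), (2,5), (3,3), (4,3)]

step 1: expand (2,5) (f=7, h=2) → closed; open now [(0,1) g=1 f=9, (0,2) g=2 f=9, (0,3) g=3 f=9, (0,4) g=4 f=9, (0,5) g=5 f=9, (1,0) g=1 f=9, (2,1) g=1 f=7, (2,2) g=2 f=7, (2,3) g=3 f=7, (2,4) g=4 f=7, (2,6) g=6 f=9]
step 2: expand (2,4) (f=7, h=3) → closed; open now [(0,1) g=1 f=9, (0,2) g=2 f=9, (0,3) g=3 f=9, (0,4) g=4 f=9, (0,5) g=5 f=9, (1,0) g=1 f=9, (2,1) g=1 f=7, (2,2) g=2 f=7, (2,3) g=3 f=7, (2,6) g=6 f=9]
step 3: expand (2,3) (f=7, h=4) → closed; open now [(0,1) g=1 f=9, (0,2) g=2 f=9, (0,3) g=3 f=9, (0,4) g=4 f=9, (0,5) g=5 f=9, (1,0) g=1 f=9, (2,1) g=1 f=7, (2,2) g=2 f=7, (2,6) g=6 f=9, (3,3) g=4 f=7]
step 4: expand (3,3) (f=7, h=3) → closed; open now [(0,1) g=1 f=9, (0,2) g=2 f=9, (0,3) g=3 f=9, (0,4) g=4 f=9, (0,5) g=5 f=9, (1,0) g=1 f=9, (2,1) g=1 f=7, (2,2) g=2 f=7, (2,6) g=6 f=9, (3,2) g=5 f=9, (4,3) g=5 f=7]
step 5: expand (4,3) (f=7, h=2) → closed; open now [(0,1) g=1 f=9, (0,2) g=2 f=9, (0,3) g=3 f=9, (0,4) g=4 f=9, (0,5) g=5 f=9, (1,0) g=1 f=9, (2,1) g=1 f=7, (2,2) g=2 f=7, (2,6) g=6 f=9, (3,2) g=5 f=9, (4,2) g=6 f=9, (4,4) g=6 f=7, (5,3) g=6 f=9]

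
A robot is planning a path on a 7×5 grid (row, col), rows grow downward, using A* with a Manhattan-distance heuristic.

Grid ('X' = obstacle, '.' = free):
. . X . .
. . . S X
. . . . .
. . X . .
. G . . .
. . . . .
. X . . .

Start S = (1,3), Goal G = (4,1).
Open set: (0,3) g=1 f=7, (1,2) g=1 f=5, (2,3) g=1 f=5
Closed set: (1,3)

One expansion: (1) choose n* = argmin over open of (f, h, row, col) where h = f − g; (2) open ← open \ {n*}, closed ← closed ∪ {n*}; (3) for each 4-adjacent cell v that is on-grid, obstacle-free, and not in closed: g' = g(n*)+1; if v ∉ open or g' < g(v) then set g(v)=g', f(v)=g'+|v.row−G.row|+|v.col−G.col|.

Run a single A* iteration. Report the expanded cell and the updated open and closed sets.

expanded=(1,2); open=[(0,3) g=1 f=7, (1,1) g=2 f=5, (2,2) g=2 f=5, (2,3) g=1 f=5]; closed=[(1,2), (1,3)]

step 1: expand (1,2) (f=5, h=4) → closed; open now [(0,3) g=1 f=7, (1,1) g=2 f=5, (2,2) g=2 f=5, (2,3) g=1 f=5]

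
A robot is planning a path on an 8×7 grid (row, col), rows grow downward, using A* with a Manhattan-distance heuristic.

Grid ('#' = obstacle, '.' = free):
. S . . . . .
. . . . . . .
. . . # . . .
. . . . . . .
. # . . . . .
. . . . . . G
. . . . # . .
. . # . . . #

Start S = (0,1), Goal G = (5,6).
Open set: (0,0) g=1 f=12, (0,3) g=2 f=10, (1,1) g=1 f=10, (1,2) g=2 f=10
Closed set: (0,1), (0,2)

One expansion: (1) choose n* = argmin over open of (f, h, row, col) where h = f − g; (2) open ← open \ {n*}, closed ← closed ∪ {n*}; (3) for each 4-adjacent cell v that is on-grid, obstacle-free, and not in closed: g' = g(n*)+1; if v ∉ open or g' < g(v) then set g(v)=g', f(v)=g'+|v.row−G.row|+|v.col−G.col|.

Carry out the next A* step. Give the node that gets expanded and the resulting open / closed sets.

step 1: expand (0,3) (f=10, h=8) → closed; open now [(0,0) g=1 f=12, (0,4) g=3 f=10, (1,1) g=1 f=10, (1,2) g=2 f=10, (1,3) g=3 f=10]

expanded=(0,3); open=[(0,0) g=1 f=12, (0,4) g=3 f=10, (1,1) g=1 f=10, (1,2) g=2 f=10, (1,3) g=3 f=10]; closed=[(0,1), (0,2), (0,3)]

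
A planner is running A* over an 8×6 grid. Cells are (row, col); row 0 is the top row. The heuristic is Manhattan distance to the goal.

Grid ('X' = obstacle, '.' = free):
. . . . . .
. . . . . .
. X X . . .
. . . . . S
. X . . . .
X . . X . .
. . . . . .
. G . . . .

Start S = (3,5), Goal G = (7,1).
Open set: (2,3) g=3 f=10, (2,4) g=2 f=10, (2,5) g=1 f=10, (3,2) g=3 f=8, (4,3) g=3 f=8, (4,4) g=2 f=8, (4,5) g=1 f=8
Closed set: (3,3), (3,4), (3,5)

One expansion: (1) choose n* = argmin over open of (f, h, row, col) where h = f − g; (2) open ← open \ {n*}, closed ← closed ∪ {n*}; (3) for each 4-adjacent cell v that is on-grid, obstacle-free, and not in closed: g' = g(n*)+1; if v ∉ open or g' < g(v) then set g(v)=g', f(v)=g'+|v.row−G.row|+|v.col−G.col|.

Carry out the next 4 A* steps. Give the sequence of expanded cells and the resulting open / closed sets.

step 1: expand (3,2) (f=8, h=5) → closed; open now [(2,3) g=3 f=10, (2,4) g=2 f=10, (2,5) g=1 f=10, (3,1) g=4 f=8, (4,2) g=4 f=8, (4,3) g=3 f=8, (4,4) g=2 f=8, (4,5) g=1 f=8]
step 2: expand (3,1) (f=8, h=4) → closed; open now [(2,3) g=3 f=10, (2,4) g=2 f=10, (2,5) g=1 f=10, (3,0) g=5 f=10, (4,2) g=4 f=8, (4,3) g=3 f=8, (4,4) g=2 f=8, (4,5) g=1 f=8]
step 3: expand (4,2) (f=8, h=4) → closed; open now [(2,3) g=3 f=10, (2,4) g=2 f=10, (2,5) g=1 f=10, (3,0) g=5 f=10, (4,3) g=3 f=8, (4,4) g=2 f=8, (4,5) g=1 f=8, (5,2) g=5 f=8]
step 4: expand (5,2) (f=8, h=3) → closed; open now [(2,3) g=3 f=10, (2,4) g=2 f=10, (2,5) g=1 f=10, (3,0) g=5 f=10, (4,3) g=3 f=8, (4,4) g=2 f=8, (4,5) g=1 f=8, (5,1) g=6 f=8, (6,2) g=6 f=8]

order=[(3,2) → (3,1) → (4,2) → (5,2)]; open=[(2,3) g=3 f=10, (2,4) g=2 f=10, (2,5) g=1 f=10, (3,0) g=5 f=10, (4,3) g=3 f=8, (4,4) g=2 f=8, (4,5) g=1 f=8, (5,1) g=6 f=8, (6,2) g=6 f=8]; closed=[(3,1), (3,2), (3,3), (3,4), (3,5), (4,2), (5,2)]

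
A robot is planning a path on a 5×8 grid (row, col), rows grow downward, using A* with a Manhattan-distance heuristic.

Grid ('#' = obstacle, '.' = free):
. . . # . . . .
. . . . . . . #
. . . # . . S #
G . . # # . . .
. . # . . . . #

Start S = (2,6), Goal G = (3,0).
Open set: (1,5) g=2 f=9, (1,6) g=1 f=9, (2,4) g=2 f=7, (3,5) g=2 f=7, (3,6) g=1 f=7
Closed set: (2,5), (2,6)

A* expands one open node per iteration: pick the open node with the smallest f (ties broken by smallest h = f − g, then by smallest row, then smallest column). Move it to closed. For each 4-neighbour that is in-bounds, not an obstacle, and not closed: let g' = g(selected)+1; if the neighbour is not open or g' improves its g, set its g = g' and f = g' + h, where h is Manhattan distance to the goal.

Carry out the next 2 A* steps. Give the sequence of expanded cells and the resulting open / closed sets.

order=[(2,4) → (3,5)]; open=[(1,4) g=3 f=9, (1,5) g=2 f=9, (1,6) g=1 f=9, (3,6) g=1 f=7, (4,5) g=3 f=9]; closed=[(2,4), (2,5), (2,6), (3,5)]

step 1: expand (2,4) (f=7, h=5) → closed; open now [(1,4) g=3 f=9, (1,5) g=2 f=9, (1,6) g=1 f=9, (3,5) g=2 f=7, (3,6) g=1 f=7]
step 2: expand (3,5) (f=7, h=5) → closed; open now [(1,4) g=3 f=9, (1,5) g=2 f=9, (1,6) g=1 f=9, (3,6) g=1 f=7, (4,5) g=3 f=9]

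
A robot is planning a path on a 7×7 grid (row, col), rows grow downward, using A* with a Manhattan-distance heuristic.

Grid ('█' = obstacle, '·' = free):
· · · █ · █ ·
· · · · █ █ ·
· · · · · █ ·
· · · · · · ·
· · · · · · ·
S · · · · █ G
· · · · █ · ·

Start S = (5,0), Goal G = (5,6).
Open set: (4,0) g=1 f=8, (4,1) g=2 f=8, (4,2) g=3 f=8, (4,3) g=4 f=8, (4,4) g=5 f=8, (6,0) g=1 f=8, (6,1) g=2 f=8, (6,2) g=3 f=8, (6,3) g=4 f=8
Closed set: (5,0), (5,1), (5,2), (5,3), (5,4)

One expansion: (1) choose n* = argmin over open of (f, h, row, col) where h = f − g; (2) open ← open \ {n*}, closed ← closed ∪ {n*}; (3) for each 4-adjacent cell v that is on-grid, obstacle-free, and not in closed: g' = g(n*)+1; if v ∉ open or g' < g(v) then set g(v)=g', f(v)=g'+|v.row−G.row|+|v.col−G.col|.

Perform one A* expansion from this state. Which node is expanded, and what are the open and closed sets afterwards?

expanded=(4,4); open=[(3,4) g=6 f=10, (4,0) g=1 f=8, (4,1) g=2 f=8, (4,2) g=3 f=8, (4,3) g=4 f=8, (4,5) g=6 f=8, (6,0) g=1 f=8, (6,1) g=2 f=8, (6,2) g=3 f=8, (6,3) g=4 f=8]; closed=[(4,4), (5,0), (5,1), (5,2), (5,3), (5,4)]

step 1: expand (4,4) (f=8, h=3) → closed; open now [(3,4) g=6 f=10, (4,0) g=1 f=8, (4,1) g=2 f=8, (4,2) g=3 f=8, (4,3) g=4 f=8, (4,5) g=6 f=8, (6,0) g=1 f=8, (6,1) g=2 f=8, (6,2) g=3 f=8, (6,3) g=4 f=8]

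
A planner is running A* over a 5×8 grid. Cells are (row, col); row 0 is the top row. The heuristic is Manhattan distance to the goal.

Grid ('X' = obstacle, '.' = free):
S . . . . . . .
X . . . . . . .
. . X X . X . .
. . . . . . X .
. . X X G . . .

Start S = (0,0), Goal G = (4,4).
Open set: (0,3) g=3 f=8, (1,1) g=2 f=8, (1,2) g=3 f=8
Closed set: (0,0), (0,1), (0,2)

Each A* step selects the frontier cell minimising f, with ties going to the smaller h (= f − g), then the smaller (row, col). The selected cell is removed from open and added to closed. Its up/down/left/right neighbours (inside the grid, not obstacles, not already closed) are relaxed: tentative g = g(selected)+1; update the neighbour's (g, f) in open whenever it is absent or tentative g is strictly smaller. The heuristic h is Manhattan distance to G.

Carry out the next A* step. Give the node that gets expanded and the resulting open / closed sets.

step 1: expand (0,3) (f=8, h=5) → closed; open now [(0,4) g=4 f=8, (1,1) g=2 f=8, (1,2) g=3 f=8, (1,3) g=4 f=8]

expanded=(0,3); open=[(0,4) g=4 f=8, (1,1) g=2 f=8, (1,2) g=3 f=8, (1,3) g=4 f=8]; closed=[(0,0), (0,1), (0,2), (0,3)]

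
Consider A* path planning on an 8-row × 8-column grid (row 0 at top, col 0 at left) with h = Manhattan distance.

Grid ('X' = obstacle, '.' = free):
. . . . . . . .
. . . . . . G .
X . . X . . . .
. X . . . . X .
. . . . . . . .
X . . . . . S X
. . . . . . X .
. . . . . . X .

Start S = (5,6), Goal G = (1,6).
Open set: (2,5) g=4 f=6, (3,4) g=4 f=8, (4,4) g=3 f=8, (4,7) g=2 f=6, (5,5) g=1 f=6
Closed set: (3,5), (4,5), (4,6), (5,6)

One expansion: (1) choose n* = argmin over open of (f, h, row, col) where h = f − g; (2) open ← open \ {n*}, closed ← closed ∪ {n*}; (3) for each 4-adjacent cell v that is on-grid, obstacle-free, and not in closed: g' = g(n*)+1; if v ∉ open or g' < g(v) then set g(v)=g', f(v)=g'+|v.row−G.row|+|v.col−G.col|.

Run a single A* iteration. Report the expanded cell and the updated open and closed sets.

step 1: expand (2,5) (f=6, h=2) → closed; open now [(1,5) g=5 f=6, (2,4) g=5 f=8, (2,6) g=5 f=6, (3,4) g=4 f=8, (4,4) g=3 f=8, (4,7) g=2 f=6, (5,5) g=1 f=6]

expanded=(2,5); open=[(1,5) g=5 f=6, (2,4) g=5 f=8, (2,6) g=5 f=6, (3,4) g=4 f=8, (4,4) g=3 f=8, (4,7) g=2 f=6, (5,5) g=1 f=6]; closed=[(2,5), (3,5), (4,5), (4,6), (5,6)]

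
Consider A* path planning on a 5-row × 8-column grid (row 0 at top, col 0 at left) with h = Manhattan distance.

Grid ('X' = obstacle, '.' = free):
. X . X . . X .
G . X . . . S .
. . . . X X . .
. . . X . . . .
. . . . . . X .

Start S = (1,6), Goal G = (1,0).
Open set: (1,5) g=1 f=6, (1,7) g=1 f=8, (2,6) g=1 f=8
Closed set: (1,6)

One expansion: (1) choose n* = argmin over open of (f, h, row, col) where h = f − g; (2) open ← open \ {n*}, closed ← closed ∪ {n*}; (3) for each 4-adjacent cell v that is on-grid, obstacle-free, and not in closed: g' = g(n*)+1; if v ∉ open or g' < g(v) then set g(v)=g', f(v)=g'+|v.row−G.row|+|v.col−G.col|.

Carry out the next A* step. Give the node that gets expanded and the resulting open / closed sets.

expanded=(1,5); open=[(0,5) g=2 f=8, (1,4) g=2 f=6, (1,7) g=1 f=8, (2,6) g=1 f=8]; closed=[(1,5), (1,6)]

step 1: expand (1,5) (f=6, h=5) → closed; open now [(0,5) g=2 f=8, (1,4) g=2 f=6, (1,7) g=1 f=8, (2,6) g=1 f=8]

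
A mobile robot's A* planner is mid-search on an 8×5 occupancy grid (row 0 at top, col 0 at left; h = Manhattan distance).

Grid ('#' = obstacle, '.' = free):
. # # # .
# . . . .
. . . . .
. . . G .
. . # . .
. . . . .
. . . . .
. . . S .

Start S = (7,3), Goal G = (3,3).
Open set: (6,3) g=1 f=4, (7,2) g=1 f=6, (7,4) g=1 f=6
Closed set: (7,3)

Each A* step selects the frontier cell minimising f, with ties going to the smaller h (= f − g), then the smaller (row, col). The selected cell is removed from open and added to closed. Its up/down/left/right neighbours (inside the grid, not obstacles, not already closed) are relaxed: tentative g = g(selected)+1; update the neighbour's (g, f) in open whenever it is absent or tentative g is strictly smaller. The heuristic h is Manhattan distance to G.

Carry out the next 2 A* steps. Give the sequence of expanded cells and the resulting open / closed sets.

step 1: expand (6,3) (f=4, h=3) → closed; open now [(5,3) g=2 f=4, (6,2) g=2 f=6, (6,4) g=2 f=6, (7,2) g=1 f=6, (7,4) g=1 f=6]
step 2: expand (5,3) (f=4, h=2) → closed; open now [(4,3) g=3 f=4, (5,2) g=3 f=6, (5,4) g=3 f=6, (6,2) g=2 f=6, (6,4) g=2 f=6, (7,2) g=1 f=6, (7,4) g=1 f=6]

order=[(6,3) → (5,3)]; open=[(4,3) g=3 f=4, (5,2) g=3 f=6, (5,4) g=3 f=6, (6,2) g=2 f=6, (6,4) g=2 f=6, (7,2) g=1 f=6, (7,4) g=1 f=6]; closed=[(5,3), (6,3), (7,3)]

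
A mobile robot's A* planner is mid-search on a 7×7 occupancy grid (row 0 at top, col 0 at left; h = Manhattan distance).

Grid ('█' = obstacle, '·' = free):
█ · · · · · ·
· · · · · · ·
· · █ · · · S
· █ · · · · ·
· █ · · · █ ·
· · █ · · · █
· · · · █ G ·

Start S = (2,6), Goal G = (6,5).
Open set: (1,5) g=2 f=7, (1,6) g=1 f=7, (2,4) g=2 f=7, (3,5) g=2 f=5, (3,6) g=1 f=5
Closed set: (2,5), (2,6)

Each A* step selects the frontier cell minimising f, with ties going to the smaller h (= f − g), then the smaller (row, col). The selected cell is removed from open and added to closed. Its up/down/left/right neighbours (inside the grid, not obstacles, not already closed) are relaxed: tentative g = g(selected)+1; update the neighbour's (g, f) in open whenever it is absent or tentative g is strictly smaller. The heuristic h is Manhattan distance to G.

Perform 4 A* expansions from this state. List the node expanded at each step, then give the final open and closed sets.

step 1: expand (3,5) (f=5, h=3) → closed; open now [(1,5) g=2 f=7, (1,6) g=1 f=7, (2,4) g=2 f=7, (3,4) g=3 f=7, (3,6) g=1 f=5]
step 2: expand (3,6) (f=5, h=4) → closed; open now [(1,5) g=2 f=7, (1,6) g=1 f=7, (2,4) g=2 f=7, (3,4) g=3 f=7, (4,6) g=2 f=5]
step 3: expand (4,6) (f=5, h=3) → closed; open now [(1,5) g=2 f=7, (1,6) g=1 f=7, (2,4) g=2 f=7, (3,4) g=3 f=7]
step 4: expand (3,4) (f=7, h=4) → closed; open now [(1,5) g=2 f=7, (1,6) g=1 f=7, (2,4) g=2 f=7, (3,3) g=4 f=9, (4,4) g=4 f=7]

order=[(3,5) → (3,6) → (4,6) → (3,4)]; open=[(1,5) g=2 f=7, (1,6) g=1 f=7, (2,4) g=2 f=7, (3,3) g=4 f=9, (4,4) g=4 f=7]; closed=[(2,5), (2,6), (3,4), (3,5), (3,6), (4,6)]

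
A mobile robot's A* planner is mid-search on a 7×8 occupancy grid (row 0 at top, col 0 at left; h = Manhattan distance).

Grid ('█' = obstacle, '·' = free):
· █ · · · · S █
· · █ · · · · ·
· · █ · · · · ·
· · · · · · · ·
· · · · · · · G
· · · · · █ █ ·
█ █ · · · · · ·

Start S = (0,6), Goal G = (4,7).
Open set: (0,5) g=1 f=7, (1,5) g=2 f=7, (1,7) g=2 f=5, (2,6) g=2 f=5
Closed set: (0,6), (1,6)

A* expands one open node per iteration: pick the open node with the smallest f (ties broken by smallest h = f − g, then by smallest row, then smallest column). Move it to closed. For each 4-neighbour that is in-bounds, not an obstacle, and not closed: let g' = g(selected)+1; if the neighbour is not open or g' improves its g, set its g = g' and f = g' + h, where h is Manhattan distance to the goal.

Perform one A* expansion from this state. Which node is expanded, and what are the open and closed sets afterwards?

step 1: expand (1,7) (f=5, h=3) → closed; open now [(0,5) g=1 f=7, (1,5) g=2 f=7, (2,6) g=2 f=5, (2,7) g=3 f=5]

expanded=(1,7); open=[(0,5) g=1 f=7, (1,5) g=2 f=7, (2,6) g=2 f=5, (2,7) g=3 f=5]; closed=[(0,6), (1,6), (1,7)]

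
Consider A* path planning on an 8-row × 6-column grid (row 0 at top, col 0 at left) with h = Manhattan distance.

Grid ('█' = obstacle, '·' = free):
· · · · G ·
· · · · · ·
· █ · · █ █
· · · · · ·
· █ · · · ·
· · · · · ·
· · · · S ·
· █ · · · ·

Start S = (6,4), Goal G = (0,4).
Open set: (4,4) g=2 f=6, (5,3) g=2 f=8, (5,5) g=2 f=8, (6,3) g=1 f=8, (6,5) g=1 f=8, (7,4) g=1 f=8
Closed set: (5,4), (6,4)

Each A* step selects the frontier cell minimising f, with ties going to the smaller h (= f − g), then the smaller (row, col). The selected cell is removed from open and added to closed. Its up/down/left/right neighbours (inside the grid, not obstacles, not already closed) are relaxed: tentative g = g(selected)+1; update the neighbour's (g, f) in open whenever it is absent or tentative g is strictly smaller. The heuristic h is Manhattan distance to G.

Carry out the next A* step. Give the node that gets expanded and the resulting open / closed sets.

expanded=(4,4); open=[(3,4) g=3 f=6, (4,3) g=3 f=8, (4,5) g=3 f=8, (5,3) g=2 f=8, (5,5) g=2 f=8, (6,3) g=1 f=8, (6,5) g=1 f=8, (7,4) g=1 f=8]; closed=[(4,4), (5,4), (6,4)]

step 1: expand (4,4) (f=6, h=4) → closed; open now [(3,4) g=3 f=6, (4,3) g=3 f=8, (4,5) g=3 f=8, (5,3) g=2 f=8, (5,5) g=2 f=8, (6,3) g=1 f=8, (6,5) g=1 f=8, (7,4) g=1 f=8]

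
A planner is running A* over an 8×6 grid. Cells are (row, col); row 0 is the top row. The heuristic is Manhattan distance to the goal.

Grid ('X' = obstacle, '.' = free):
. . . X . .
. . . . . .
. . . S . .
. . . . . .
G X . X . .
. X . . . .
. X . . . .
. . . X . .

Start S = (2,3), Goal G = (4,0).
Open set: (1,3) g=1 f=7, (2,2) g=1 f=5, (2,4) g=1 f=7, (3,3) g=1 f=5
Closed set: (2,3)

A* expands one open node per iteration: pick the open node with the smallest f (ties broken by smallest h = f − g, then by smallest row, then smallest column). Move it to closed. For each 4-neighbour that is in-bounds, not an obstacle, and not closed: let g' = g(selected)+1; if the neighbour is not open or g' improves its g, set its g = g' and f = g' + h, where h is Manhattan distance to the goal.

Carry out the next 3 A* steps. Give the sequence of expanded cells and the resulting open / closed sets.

step 1: expand (2,2) (f=5, h=4) → closed; open now [(1,2) g=2 f=7, (1,3) g=1 f=7, (2,1) g=2 f=5, (2,4) g=1 f=7, (3,2) g=2 f=5, (3,3) g=1 f=5]
step 2: expand (2,1) (f=5, h=3) → closed; open now [(1,1) g=3 f=7, (1,2) g=2 f=7, (1,3) g=1 f=7, (2,0) g=3 f=5, (2,4) g=1 f=7, (3,1) g=3 f=5, (3,2) g=2 f=5, (3,3) g=1 f=5]
step 3: expand (2,0) (f=5, h=2) → closed; open now [(1,0) g=4 f=7, (1,1) g=3 f=7, (1,2) g=2 f=7, (1,3) g=1 f=7, (2,4) g=1 f=7, (3,0) g=4 f=5, (3,1) g=3 f=5, (3,2) g=2 f=5, (3,3) g=1 f=5]

order=[(2,2) → (2,1) → (2,0)]; open=[(1,0) g=4 f=7, (1,1) g=3 f=7, (1,2) g=2 f=7, (1,3) g=1 f=7, (2,4) g=1 f=7, (3,0) g=4 f=5, (3,1) g=3 f=5, (3,2) g=2 f=5, (3,3) g=1 f=5]; closed=[(2,0), (2,1), (2,2), (2,3)]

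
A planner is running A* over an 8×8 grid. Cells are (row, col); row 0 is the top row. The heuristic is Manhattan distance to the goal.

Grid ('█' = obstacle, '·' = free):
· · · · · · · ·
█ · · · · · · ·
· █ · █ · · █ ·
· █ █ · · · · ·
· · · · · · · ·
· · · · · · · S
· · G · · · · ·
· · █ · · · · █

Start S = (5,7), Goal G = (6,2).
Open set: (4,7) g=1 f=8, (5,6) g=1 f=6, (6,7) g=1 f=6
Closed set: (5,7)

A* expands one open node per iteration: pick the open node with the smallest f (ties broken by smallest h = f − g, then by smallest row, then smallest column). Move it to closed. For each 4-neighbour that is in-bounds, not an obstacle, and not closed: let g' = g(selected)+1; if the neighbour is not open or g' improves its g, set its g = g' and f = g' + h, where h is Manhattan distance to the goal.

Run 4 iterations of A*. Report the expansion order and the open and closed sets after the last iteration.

order=[(5,6) → (5,5) → (5,4) → (5,3)]; open=[(4,3) g=5 f=8, (4,4) g=4 f=8, (4,5) g=3 f=8, (4,6) g=2 f=8, (4,7) g=1 f=8, (5,2) g=5 f=6, (6,3) g=5 f=6, (6,4) g=4 f=6, (6,5) g=3 f=6, (6,6) g=2 f=6, (6,7) g=1 f=6]; closed=[(5,3), (5,4), (5,5), (5,6), (5,7)]

step 1: expand (5,6) (f=6, h=5) → closed; open now [(4,6) g=2 f=8, (4,7) g=1 f=8, (5,5) g=2 f=6, (6,6) g=2 f=6, (6,7) g=1 f=6]
step 2: expand (5,5) (f=6, h=4) → closed; open now [(4,5) g=3 f=8, (4,6) g=2 f=8, (4,7) g=1 f=8, (5,4) g=3 f=6, (6,5) g=3 f=6, (6,6) g=2 f=6, (6,7) g=1 f=6]
step 3: expand (5,4) (f=6, h=3) → closed; open now [(4,4) g=4 f=8, (4,5) g=3 f=8, (4,6) g=2 f=8, (4,7) g=1 f=8, (5,3) g=4 f=6, (6,4) g=4 f=6, (6,5) g=3 f=6, (6,6) g=2 f=6, (6,7) g=1 f=6]
step 4: expand (5,3) (f=6, h=2) → closed; open now [(4,3) g=5 f=8, (4,4) g=4 f=8, (4,5) g=3 f=8, (4,6) g=2 f=8, (4,7) g=1 f=8, (5,2) g=5 f=6, (6,3) g=5 f=6, (6,4) g=4 f=6, (6,5) g=3 f=6, (6,6) g=2 f=6, (6,7) g=1 f=6]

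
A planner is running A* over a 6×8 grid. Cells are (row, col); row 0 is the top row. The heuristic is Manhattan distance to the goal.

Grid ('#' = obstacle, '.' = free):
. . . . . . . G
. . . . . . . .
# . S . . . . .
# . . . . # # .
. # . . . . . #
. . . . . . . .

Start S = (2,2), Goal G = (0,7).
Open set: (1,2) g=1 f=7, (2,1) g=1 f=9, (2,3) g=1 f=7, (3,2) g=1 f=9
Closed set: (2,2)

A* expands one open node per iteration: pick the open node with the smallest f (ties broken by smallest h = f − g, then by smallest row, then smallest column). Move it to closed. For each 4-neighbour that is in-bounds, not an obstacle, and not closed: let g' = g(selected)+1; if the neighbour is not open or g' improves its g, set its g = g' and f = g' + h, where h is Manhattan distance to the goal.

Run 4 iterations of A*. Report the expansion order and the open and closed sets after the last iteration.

step 1: expand (1,2) (f=7, h=6) → closed; open now [(0,2) g=2 f=7, (1,1) g=2 f=9, (1,3) g=2 f=7, (2,1) g=1 f=9, (2,3) g=1 f=7, (3,2) g=1 f=9]
step 2: expand (0,2) (f=7, h=5) → closed; open now [(0,1) g=3 f=9, (0,3) g=3 f=7, (1,1) g=2 f=9, (1,3) g=2 f=7, (2,1) g=1 f=9, (2,3) g=1 f=7, (3,2) g=1 f=9]
step 3: expand (0,3) (f=7, h=4) → closed; open now [(0,1) g=3 f=9, (0,4) g=4 f=7, (1,1) g=2 f=9, (1,3) g=2 f=7, (2,1) g=1 f=9, (2,3) g=1 f=7, (3,2) g=1 f=9]
step 4: expand (0,4) (f=7, h=3) → closed; open now [(0,1) g=3 f=9, (0,5) g=5 f=7, (1,1) g=2 f=9, (1,3) g=2 f=7, (1,4) g=5 f=9, (2,1) g=1 f=9, (2,3) g=1 f=7, (3,2) g=1 f=9]

order=[(1,2) → (0,2) → (0,3) → (0,4)]; open=[(0,1) g=3 f=9, (0,5) g=5 f=7, (1,1) g=2 f=9, (1,3) g=2 f=7, (1,4) g=5 f=9, (2,1) g=1 f=9, (2,3) g=1 f=7, (3,2) g=1 f=9]; closed=[(0,2), (0,3), (0,4), (1,2), (2,2)]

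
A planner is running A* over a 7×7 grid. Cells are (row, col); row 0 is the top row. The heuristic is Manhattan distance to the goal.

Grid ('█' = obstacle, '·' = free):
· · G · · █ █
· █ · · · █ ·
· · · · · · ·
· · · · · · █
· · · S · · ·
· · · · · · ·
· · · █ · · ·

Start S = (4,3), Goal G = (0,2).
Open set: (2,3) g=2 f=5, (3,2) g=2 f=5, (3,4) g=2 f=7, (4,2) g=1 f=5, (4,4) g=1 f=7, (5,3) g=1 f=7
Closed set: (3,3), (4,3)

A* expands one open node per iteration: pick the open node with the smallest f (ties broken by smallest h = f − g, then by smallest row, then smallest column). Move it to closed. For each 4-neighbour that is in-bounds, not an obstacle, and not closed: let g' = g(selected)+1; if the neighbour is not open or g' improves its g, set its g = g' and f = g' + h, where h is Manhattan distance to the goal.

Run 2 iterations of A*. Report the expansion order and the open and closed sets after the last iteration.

step 1: expand (2,3) (f=5, h=3) → closed; open now [(1,3) g=3 f=5, (2,2) g=3 f=5, (2,4) g=3 f=7, (3,2) g=2 f=5, (3,4) g=2 f=7, (4,2) g=1 f=5, (4,4) g=1 f=7, (5,3) g=1 f=7]
step 2: expand (1,3) (f=5, h=2) → closed; open now [(0,3) g=4 f=5, (1,2) g=4 f=5, (1,4) g=4 f=7, (2,2) g=3 f=5, (2,4) g=3 f=7, (3,2) g=2 f=5, (3,4) g=2 f=7, (4,2) g=1 f=5, (4,4) g=1 f=7, (5,3) g=1 f=7]

order=[(2,3) → (1,3)]; open=[(0,3) g=4 f=5, (1,2) g=4 f=5, (1,4) g=4 f=7, (2,2) g=3 f=5, (2,4) g=3 f=7, (3,2) g=2 f=5, (3,4) g=2 f=7, (4,2) g=1 f=5, (4,4) g=1 f=7, (5,3) g=1 f=7]; closed=[(1,3), (2,3), (3,3), (4,3)]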